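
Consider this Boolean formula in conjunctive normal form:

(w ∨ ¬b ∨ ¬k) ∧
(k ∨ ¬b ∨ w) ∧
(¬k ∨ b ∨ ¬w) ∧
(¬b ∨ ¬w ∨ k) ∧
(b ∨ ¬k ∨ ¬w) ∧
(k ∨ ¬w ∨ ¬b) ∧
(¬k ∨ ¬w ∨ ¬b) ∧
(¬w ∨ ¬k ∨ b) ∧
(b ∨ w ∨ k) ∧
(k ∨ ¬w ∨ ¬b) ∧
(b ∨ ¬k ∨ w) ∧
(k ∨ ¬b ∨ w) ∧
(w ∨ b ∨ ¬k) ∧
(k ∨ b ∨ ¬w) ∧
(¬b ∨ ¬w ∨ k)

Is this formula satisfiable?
No

No, the formula is not satisfiable.

No assignment of truth values to the variables can make all 15 clauses true simultaneously.

The formula is UNSAT (unsatisfiable).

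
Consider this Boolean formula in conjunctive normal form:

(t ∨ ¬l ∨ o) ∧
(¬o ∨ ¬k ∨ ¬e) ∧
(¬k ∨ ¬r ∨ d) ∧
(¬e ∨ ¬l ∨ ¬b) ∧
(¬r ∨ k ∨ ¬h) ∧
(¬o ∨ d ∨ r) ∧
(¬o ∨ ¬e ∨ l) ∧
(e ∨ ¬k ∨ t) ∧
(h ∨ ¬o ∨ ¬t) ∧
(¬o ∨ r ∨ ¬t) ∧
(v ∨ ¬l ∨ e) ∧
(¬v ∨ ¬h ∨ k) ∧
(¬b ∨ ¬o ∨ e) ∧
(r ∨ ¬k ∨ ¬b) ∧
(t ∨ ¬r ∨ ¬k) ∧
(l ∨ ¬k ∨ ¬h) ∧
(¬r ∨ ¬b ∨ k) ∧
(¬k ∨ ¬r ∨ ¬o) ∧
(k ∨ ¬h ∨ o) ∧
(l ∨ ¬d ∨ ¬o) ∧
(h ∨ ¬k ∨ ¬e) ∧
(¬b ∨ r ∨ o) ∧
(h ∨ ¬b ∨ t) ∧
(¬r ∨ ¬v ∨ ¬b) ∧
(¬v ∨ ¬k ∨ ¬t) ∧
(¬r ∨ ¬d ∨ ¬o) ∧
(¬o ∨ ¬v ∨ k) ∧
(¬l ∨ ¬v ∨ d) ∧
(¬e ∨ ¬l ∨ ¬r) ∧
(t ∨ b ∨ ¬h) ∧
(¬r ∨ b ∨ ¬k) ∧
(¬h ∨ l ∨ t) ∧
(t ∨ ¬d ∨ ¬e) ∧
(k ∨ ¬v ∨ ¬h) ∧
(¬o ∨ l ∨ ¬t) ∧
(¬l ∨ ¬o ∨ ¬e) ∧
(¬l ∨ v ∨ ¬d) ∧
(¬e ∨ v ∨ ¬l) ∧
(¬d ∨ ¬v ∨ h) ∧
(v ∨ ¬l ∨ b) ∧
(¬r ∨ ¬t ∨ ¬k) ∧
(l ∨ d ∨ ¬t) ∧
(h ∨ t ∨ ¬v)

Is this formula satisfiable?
Yes

Yes, the formula is satisfiable.

One satisfying assignment is: l=False, d=False, b=False, t=False, r=False, v=False, h=False, e=False, k=False, o=False

Verification: With this assignment, all 43 clauses evaluate to true.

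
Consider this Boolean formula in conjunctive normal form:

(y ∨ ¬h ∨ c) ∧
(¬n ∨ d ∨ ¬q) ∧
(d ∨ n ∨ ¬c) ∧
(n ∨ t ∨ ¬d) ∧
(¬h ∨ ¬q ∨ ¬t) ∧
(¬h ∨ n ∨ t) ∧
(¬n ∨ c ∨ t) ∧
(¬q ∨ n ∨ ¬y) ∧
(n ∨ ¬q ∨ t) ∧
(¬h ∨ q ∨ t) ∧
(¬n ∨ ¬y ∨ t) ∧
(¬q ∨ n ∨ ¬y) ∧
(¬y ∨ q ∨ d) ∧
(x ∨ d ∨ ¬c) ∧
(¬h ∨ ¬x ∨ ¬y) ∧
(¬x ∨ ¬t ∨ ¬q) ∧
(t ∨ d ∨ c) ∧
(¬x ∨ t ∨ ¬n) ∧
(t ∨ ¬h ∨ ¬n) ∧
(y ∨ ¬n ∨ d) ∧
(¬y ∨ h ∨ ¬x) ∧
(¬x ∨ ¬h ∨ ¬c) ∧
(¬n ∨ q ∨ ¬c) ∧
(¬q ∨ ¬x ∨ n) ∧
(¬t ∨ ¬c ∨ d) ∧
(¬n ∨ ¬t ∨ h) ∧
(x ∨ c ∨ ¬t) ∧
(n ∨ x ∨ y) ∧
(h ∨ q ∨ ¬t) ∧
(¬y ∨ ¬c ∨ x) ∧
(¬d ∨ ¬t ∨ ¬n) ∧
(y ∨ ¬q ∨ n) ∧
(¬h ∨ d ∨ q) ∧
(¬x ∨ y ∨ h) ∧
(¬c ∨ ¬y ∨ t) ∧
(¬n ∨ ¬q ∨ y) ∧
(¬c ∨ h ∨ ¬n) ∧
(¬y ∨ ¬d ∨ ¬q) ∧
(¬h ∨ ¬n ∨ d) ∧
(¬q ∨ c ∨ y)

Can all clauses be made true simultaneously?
No

No, the formula is not satisfiable.

No assignment of truth values to the variables can make all 40 clauses true simultaneously.

The formula is UNSAT (unsatisfiable).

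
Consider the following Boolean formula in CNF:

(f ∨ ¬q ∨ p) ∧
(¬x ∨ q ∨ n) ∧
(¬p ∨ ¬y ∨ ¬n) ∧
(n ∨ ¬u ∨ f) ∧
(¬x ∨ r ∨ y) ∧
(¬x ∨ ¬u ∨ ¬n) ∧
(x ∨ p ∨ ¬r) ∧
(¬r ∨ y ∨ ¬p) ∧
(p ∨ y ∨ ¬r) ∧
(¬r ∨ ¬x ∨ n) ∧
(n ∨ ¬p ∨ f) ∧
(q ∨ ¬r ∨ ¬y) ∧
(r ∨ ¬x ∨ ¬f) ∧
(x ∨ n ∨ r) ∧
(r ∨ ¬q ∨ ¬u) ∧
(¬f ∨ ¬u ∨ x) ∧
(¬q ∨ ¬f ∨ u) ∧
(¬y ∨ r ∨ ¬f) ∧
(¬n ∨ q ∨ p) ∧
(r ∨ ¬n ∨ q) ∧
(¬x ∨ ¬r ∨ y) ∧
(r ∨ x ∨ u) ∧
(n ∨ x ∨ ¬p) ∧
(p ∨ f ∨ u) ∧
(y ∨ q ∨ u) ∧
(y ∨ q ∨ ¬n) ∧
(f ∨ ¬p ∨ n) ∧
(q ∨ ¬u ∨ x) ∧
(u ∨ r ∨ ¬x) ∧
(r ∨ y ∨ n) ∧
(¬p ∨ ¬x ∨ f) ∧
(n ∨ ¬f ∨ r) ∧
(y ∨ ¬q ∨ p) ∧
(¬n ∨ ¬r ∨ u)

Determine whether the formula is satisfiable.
No

No, the formula is not satisfiable.

No assignment of truth values to the variables can make all 34 clauses true simultaneously.

The formula is UNSAT (unsatisfiable).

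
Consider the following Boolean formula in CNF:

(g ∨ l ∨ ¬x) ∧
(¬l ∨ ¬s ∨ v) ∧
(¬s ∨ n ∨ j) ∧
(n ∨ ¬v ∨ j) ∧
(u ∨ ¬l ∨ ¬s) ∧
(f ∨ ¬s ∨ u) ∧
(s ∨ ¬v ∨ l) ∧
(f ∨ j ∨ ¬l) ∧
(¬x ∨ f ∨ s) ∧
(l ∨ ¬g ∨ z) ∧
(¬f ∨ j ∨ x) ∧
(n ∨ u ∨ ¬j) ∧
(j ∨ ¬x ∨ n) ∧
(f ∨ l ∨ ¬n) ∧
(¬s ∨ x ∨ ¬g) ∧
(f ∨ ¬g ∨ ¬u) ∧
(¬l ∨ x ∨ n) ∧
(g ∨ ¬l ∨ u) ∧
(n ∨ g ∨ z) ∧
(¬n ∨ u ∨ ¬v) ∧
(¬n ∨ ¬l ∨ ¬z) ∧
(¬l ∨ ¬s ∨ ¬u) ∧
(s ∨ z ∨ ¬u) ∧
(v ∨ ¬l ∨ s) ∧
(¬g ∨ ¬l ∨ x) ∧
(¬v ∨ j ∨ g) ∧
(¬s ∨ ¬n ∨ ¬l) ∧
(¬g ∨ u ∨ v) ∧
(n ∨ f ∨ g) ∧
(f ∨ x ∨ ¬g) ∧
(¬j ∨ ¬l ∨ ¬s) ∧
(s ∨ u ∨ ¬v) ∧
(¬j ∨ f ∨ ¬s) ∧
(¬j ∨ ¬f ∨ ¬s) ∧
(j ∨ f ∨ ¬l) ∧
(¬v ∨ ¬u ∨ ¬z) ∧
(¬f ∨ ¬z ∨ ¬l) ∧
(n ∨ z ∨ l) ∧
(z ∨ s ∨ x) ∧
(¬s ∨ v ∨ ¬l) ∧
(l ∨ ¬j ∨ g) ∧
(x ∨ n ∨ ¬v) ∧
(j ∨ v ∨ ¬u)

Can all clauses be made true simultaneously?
Yes

Yes, the formula is satisfiable.

One satisfying assignment is: s=False, n=False, j=True, f=True, l=False, g=True, v=False, u=True, z=True, x=False

Verification: With this assignment, all 43 clauses evaluate to true.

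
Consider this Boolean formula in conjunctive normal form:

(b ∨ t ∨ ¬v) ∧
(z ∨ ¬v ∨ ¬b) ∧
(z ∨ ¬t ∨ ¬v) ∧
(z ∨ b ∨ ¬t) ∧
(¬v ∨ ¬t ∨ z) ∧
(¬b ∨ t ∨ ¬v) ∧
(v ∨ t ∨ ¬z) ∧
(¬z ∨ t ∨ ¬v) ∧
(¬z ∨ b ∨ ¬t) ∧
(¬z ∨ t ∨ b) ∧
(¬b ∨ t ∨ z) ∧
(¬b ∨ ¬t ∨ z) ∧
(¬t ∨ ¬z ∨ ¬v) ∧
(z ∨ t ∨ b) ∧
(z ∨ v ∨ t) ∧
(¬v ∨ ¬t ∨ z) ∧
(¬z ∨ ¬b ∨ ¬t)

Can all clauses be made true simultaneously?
No

No, the formula is not satisfiable.

No assignment of truth values to the variables can make all 17 clauses true simultaneously.

The formula is UNSAT (unsatisfiable).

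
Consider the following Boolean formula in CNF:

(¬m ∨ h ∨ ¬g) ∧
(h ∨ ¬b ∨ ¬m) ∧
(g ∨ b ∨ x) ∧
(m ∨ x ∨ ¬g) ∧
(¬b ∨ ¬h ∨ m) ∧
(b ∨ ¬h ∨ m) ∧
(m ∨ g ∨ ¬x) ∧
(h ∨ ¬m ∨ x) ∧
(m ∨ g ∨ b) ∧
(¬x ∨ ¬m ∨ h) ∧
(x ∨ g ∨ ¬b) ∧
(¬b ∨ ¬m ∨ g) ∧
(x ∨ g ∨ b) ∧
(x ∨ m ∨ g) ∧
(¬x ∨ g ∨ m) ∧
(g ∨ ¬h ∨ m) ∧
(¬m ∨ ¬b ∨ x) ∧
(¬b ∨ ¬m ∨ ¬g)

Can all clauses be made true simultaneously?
Yes

Yes, the formula is satisfiable.

One satisfying assignment is: h=False, b=False, m=False, g=True, x=True

Verification: With this assignment, all 18 clauses evaluate to true.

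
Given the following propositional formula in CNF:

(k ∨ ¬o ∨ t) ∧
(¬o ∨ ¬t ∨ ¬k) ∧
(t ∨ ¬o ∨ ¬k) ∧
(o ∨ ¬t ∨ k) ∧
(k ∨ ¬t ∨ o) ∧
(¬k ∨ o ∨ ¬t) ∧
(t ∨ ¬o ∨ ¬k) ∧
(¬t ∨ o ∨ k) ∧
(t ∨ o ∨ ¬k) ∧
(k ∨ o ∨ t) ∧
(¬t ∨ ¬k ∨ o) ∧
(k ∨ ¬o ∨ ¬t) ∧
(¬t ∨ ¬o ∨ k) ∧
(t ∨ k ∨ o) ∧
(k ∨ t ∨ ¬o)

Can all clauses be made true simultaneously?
No

No, the formula is not satisfiable.

No assignment of truth values to the variables can make all 15 clauses true simultaneously.

The formula is UNSAT (unsatisfiable).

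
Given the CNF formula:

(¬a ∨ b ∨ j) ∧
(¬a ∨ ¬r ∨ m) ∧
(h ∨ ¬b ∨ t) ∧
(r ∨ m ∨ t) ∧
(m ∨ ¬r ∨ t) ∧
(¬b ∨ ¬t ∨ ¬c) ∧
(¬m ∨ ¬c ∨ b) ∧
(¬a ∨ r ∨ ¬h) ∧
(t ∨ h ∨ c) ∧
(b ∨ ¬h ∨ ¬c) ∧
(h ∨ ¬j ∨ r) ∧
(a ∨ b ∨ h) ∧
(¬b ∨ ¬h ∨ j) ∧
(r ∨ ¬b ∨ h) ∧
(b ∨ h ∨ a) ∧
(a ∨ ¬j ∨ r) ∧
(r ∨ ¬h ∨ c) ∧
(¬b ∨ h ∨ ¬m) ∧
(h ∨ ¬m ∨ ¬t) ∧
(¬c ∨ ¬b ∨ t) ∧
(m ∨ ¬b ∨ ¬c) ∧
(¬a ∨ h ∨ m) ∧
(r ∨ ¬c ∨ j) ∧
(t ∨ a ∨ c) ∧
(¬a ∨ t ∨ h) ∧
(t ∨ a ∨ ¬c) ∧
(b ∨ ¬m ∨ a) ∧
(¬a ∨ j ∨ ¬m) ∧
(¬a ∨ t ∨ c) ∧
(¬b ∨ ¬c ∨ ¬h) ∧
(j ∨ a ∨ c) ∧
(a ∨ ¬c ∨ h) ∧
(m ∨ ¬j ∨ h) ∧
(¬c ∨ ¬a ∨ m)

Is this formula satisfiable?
Yes

Yes, the formula is satisfiable.

One satisfying assignment is: j=True, r=True, b=False, h=True, c=False, t=True, a=False, m=False

Verification: With this assignment, all 34 clauses evaluate to true.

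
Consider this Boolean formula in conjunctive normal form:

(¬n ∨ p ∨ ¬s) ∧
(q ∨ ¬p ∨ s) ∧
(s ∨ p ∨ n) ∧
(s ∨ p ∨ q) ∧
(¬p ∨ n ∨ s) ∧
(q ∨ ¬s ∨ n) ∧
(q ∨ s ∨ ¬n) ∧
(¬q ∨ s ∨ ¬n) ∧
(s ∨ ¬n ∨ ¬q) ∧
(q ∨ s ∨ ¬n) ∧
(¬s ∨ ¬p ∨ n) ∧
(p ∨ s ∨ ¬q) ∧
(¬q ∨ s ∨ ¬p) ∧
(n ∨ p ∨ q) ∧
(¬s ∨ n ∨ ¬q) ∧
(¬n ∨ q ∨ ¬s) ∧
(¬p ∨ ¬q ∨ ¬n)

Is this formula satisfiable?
No

No, the formula is not satisfiable.

No assignment of truth values to the variables can make all 17 clauses true simultaneously.

The formula is UNSAT (unsatisfiable).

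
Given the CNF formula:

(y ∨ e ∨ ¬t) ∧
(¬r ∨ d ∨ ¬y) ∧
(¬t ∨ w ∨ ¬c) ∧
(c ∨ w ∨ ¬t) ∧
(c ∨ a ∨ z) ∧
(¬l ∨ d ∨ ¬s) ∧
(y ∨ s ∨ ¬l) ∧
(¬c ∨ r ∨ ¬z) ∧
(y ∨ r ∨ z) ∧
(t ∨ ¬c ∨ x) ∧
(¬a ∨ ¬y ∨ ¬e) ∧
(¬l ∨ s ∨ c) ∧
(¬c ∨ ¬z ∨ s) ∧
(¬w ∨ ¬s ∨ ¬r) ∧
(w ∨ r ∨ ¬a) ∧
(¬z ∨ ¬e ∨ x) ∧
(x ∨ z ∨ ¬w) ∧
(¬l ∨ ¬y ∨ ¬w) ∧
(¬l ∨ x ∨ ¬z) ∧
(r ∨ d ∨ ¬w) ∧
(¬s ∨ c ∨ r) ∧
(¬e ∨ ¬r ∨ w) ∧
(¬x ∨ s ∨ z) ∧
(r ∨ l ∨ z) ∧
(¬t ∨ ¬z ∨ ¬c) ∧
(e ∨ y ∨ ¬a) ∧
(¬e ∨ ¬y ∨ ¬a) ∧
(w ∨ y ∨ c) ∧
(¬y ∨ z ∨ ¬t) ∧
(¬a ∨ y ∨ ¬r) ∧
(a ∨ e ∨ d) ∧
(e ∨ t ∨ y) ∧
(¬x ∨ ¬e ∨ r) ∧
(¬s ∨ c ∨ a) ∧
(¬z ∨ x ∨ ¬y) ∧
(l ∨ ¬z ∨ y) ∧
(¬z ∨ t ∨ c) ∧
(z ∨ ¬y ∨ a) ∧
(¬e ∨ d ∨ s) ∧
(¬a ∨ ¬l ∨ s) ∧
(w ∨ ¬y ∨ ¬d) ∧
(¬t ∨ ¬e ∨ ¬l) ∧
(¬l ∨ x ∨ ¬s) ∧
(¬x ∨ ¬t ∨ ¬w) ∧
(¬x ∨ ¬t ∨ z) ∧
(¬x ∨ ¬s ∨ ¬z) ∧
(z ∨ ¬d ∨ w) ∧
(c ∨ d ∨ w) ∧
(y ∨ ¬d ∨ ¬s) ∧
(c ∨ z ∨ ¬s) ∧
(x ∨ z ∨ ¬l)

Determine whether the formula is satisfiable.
No

No, the formula is not satisfiable.

No assignment of truth values to the variables can make all 51 clauses true simultaneously.

The formula is UNSAT (unsatisfiable).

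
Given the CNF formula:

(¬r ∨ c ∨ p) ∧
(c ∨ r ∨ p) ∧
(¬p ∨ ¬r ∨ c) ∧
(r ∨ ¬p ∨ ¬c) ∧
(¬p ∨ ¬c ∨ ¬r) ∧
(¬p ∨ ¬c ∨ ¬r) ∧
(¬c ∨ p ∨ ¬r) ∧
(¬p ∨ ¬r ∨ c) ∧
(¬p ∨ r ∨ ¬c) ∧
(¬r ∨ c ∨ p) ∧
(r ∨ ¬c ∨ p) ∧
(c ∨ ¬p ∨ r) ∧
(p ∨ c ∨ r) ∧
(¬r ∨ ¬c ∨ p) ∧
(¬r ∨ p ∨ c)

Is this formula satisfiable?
No

No, the formula is not satisfiable.

No assignment of truth values to the variables can make all 15 clauses true simultaneously.

The formula is UNSAT (unsatisfiable).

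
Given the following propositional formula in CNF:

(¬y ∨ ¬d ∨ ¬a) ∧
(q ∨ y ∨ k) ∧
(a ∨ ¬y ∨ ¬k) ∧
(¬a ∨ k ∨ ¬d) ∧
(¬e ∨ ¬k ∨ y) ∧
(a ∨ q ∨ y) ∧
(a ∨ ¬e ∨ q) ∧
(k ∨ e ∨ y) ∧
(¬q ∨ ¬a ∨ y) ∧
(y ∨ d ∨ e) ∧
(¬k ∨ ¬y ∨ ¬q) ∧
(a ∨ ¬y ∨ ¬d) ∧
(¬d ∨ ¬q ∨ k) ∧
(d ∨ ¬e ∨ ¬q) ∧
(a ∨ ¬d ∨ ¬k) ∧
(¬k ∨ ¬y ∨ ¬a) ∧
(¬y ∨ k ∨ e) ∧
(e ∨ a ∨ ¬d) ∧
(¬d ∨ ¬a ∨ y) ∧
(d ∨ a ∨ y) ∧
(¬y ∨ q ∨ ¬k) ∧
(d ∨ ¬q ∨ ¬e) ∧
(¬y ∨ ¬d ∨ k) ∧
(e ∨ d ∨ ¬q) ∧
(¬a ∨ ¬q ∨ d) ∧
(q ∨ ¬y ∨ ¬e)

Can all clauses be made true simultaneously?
No

No, the formula is not satisfiable.

No assignment of truth values to the variables can make all 26 clauses true simultaneously.

The formula is UNSAT (unsatisfiable).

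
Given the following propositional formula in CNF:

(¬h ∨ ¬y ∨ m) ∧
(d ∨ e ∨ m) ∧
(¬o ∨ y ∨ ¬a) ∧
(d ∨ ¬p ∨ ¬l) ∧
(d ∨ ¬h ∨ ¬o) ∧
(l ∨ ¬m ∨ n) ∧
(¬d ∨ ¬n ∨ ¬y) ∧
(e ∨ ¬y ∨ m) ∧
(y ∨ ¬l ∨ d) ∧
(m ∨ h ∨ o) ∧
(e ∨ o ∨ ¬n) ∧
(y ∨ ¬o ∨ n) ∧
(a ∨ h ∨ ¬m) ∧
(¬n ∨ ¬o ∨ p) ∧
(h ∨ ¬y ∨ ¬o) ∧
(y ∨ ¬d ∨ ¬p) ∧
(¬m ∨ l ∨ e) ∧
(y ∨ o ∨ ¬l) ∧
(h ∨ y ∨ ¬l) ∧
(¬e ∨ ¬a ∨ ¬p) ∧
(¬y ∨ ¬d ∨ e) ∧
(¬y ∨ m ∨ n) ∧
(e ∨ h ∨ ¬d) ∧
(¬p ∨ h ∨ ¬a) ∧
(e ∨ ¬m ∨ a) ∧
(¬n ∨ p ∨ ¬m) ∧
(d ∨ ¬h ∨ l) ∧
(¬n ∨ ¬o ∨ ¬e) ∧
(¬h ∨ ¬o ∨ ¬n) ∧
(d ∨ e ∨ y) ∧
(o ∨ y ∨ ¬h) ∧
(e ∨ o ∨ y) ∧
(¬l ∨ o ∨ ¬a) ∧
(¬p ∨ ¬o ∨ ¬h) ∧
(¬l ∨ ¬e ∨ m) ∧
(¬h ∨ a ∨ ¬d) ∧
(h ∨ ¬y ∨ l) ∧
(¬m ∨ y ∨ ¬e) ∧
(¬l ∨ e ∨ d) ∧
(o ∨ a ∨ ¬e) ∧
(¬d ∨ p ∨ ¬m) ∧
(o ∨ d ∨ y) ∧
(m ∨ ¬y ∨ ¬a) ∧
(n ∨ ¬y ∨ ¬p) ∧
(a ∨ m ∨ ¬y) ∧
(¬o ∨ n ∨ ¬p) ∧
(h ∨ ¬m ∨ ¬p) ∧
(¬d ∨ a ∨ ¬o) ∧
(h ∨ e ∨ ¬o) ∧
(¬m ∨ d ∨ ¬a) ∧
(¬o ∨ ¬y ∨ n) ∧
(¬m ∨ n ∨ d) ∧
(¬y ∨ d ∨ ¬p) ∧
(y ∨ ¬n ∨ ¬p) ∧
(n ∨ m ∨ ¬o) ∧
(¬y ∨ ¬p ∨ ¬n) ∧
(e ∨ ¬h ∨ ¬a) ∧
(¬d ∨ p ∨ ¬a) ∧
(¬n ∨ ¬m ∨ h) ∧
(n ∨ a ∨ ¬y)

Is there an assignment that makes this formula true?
No

No, the formula is not satisfiable.

No assignment of truth values to the variables can make all 60 clauses true simultaneously.

The formula is UNSAT (unsatisfiable).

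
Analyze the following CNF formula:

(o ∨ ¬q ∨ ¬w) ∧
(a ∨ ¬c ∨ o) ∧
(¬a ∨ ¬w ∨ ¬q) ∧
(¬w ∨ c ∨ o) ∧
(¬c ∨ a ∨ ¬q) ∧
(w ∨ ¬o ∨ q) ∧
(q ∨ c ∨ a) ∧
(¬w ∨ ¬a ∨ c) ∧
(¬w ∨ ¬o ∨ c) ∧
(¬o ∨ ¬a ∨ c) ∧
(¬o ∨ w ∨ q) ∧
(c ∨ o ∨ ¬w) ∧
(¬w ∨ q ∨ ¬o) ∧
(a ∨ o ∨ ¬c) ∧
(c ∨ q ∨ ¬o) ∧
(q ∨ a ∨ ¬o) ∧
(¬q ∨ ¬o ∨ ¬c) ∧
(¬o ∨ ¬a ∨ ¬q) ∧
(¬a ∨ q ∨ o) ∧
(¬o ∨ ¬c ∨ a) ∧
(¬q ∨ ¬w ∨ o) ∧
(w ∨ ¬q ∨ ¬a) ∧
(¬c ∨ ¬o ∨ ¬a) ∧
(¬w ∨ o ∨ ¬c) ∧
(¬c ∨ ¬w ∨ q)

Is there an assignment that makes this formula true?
Yes

Yes, the formula is satisfiable.

One satisfying assignment is: q=True, w=False, a=False, c=False, o=False

Verification: With this assignment, all 25 clauses evaluate to true.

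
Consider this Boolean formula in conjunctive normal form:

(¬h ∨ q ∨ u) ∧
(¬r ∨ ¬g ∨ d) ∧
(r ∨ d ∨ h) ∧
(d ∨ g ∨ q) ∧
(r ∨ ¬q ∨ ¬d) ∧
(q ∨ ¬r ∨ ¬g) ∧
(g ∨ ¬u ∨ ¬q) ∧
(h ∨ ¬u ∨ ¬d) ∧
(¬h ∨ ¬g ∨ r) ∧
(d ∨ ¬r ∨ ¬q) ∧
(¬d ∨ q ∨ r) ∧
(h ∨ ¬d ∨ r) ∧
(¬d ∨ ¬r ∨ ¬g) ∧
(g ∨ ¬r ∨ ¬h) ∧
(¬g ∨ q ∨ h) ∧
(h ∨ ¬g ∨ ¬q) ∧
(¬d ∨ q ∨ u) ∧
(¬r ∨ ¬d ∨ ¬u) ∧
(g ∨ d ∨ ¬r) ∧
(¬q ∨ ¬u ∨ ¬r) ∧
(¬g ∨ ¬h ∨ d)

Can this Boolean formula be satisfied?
Yes

Yes, the formula is satisfiable.

One satisfying assignment is: g=False, r=False, q=True, d=False, h=True, u=False

Verification: With this assignment, all 21 clauses evaluate to true.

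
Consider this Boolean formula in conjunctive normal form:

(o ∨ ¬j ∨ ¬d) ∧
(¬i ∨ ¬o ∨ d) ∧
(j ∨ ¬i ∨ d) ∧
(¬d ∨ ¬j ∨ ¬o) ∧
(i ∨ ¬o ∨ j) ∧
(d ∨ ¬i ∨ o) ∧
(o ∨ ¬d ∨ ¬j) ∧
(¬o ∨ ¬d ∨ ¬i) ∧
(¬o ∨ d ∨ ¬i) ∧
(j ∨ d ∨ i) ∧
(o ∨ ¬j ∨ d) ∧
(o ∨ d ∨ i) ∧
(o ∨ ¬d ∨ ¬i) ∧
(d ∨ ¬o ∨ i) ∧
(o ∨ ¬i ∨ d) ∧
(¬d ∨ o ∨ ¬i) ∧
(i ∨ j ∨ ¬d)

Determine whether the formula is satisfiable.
No

No, the formula is not satisfiable.

No assignment of truth values to the variables can make all 17 clauses true simultaneously.

The formula is UNSAT (unsatisfiable).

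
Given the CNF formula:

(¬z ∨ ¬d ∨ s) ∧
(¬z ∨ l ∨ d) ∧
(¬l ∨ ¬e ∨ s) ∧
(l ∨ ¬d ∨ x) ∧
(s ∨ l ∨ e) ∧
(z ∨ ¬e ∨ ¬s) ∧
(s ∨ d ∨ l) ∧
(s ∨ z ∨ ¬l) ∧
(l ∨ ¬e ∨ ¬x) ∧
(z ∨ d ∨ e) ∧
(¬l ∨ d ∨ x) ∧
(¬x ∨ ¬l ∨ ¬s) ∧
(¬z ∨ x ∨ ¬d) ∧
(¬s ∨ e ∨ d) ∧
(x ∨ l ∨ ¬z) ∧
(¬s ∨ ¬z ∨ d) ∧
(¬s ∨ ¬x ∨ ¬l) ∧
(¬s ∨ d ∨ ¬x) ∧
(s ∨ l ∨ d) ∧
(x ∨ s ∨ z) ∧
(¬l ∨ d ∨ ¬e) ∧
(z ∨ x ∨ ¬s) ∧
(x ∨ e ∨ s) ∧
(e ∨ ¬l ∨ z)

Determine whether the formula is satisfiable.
Yes

Yes, the formula is satisfiable.

One satisfying assignment is: z=False, l=False, x=True, s=True, e=False, d=True

Verification: With this assignment, all 24 clauses evaluate to true.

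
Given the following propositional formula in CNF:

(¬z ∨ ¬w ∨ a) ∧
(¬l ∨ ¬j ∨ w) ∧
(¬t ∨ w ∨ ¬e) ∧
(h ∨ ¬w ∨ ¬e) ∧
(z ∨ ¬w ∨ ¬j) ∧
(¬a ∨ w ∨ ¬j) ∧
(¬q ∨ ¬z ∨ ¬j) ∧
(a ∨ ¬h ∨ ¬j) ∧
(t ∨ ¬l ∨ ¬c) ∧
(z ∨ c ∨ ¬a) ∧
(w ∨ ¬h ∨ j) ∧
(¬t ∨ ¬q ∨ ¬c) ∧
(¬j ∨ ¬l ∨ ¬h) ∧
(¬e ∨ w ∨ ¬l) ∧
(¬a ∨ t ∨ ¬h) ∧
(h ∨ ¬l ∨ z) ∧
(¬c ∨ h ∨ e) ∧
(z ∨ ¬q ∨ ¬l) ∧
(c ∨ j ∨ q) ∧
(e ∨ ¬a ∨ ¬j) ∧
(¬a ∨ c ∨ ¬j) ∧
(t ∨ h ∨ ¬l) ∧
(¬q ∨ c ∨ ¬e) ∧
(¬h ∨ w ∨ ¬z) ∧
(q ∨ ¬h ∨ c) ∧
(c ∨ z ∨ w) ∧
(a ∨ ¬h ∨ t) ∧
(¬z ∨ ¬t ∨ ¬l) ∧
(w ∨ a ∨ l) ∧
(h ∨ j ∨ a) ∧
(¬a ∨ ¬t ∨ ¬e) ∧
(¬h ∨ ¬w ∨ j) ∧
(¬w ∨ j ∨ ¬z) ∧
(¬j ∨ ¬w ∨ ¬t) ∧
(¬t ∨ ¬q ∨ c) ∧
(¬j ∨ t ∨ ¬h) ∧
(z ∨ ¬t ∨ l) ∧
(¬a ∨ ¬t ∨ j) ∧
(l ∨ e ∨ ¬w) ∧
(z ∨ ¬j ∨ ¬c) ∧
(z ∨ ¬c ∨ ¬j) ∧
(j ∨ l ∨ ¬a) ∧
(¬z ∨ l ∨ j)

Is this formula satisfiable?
No

No, the formula is not satisfiable.

No assignment of truth values to the variables can make all 43 clauses true simultaneously.

The formula is UNSAT (unsatisfiable).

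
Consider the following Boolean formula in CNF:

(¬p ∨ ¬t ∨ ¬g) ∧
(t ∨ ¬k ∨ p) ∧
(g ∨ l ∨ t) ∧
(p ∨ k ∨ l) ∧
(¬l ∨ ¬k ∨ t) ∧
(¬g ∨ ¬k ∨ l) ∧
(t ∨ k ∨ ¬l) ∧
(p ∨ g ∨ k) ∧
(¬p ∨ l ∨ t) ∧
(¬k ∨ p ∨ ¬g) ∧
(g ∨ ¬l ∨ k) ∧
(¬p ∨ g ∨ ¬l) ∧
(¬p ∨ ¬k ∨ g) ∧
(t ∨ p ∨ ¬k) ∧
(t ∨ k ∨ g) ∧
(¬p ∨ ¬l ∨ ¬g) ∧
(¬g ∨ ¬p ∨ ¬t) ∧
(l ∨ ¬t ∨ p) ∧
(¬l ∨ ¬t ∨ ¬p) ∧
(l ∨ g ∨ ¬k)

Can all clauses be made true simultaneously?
Yes

Yes, the formula is satisfiable.

One satisfying assignment is: p=True, l=False, k=False, g=False, t=True

Verification: With this assignment, all 20 clauses evaluate to true.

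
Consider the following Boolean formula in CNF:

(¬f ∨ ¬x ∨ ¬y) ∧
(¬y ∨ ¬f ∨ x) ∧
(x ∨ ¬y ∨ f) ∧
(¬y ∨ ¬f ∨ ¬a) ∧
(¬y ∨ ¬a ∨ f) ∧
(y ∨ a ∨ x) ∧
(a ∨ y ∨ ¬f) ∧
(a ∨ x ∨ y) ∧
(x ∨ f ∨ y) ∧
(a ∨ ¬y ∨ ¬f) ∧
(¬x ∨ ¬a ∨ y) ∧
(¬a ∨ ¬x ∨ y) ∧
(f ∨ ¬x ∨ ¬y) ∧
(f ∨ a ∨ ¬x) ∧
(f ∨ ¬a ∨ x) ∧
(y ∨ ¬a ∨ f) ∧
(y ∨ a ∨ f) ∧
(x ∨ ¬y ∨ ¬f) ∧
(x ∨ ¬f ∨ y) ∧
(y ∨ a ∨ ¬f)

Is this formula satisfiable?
No

No, the formula is not satisfiable.

No assignment of truth values to the variables can make all 20 clauses true simultaneously.

The formula is UNSAT (unsatisfiable).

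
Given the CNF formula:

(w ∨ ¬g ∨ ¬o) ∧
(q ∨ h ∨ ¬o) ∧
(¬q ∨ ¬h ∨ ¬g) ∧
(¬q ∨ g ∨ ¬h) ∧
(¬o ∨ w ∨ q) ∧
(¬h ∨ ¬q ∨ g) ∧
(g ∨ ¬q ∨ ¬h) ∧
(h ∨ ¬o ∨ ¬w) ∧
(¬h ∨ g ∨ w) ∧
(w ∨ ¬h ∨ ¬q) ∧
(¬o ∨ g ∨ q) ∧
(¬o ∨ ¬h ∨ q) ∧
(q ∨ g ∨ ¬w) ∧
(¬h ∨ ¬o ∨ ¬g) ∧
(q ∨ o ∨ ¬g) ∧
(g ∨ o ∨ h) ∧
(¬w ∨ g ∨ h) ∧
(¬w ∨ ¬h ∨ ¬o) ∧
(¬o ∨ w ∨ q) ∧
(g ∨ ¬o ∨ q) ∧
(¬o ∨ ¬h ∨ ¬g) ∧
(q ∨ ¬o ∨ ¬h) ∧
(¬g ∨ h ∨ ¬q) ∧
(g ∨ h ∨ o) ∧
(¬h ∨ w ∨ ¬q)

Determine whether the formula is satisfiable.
Yes

Yes, the formula is satisfiable.

One satisfying assignment is: h=False, q=True, g=False, w=False, o=True

Verification: With this assignment, all 25 clauses evaluate to true.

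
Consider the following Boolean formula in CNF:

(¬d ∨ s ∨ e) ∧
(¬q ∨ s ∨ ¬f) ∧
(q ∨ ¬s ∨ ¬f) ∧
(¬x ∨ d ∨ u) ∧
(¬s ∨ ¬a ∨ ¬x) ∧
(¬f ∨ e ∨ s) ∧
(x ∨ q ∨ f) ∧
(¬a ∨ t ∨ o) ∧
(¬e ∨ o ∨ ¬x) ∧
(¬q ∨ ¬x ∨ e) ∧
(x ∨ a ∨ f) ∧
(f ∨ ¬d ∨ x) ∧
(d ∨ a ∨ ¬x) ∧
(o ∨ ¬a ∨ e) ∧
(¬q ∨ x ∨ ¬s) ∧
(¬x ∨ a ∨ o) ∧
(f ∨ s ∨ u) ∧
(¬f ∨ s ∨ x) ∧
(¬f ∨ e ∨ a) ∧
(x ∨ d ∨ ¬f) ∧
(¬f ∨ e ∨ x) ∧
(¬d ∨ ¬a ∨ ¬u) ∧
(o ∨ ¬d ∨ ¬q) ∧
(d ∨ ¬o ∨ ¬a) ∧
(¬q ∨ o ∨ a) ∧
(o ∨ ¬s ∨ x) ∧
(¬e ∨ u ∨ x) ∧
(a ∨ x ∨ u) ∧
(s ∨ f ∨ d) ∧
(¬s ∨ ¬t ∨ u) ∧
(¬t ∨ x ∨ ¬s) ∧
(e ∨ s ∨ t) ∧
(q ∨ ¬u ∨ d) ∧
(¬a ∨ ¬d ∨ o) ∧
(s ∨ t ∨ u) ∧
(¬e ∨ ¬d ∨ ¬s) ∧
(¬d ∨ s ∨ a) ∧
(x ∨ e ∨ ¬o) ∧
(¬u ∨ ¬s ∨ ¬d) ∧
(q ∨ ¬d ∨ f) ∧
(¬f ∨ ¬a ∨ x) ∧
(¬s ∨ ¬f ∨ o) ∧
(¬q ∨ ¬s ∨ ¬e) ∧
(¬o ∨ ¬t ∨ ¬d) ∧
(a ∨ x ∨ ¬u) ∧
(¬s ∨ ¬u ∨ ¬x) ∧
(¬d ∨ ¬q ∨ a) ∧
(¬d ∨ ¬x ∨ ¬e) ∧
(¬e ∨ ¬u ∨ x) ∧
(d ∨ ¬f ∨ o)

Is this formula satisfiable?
No

No, the formula is not satisfiable.

No assignment of truth values to the variables can make all 50 clauses true simultaneously.

The formula is UNSAT (unsatisfiable).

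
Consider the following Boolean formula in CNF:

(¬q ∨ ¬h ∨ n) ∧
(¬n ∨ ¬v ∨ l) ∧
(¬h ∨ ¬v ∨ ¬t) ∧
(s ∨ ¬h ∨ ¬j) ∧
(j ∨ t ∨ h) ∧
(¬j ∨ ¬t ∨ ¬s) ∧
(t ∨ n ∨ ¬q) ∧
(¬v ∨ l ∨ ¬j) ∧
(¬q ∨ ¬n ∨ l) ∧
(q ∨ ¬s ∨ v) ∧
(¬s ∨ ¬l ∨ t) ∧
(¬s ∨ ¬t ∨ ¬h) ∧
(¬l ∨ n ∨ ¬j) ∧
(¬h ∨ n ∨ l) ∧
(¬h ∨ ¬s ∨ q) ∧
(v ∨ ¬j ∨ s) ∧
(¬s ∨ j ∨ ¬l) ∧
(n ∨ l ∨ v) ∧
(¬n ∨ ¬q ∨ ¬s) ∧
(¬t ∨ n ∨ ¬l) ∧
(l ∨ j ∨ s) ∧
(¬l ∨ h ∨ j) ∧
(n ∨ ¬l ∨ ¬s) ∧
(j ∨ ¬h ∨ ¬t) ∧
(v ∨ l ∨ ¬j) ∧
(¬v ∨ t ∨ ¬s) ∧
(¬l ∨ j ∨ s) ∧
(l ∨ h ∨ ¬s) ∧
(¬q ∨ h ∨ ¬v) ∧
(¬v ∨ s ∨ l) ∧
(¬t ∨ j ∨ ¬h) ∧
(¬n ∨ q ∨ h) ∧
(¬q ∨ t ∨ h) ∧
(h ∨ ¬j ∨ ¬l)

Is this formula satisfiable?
No

No, the formula is not satisfiable.

No assignment of truth values to the variables can make all 34 clauses true simultaneously.

The formula is UNSAT (unsatisfiable).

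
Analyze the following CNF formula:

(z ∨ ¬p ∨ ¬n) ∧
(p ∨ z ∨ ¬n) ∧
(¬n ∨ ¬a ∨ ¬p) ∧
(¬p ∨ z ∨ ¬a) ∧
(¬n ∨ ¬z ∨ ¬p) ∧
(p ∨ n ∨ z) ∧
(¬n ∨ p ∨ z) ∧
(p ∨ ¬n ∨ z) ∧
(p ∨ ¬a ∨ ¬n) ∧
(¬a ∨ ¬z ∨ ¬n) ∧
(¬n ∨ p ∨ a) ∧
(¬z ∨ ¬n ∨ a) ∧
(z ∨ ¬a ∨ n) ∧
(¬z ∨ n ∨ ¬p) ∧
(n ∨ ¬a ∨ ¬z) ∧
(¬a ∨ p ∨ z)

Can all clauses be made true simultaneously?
Yes

Yes, the formula is satisfiable.

One satisfying assignment is: z=False, p=True, n=False, a=False

Verification: With this assignment, all 16 clauses evaluate to true.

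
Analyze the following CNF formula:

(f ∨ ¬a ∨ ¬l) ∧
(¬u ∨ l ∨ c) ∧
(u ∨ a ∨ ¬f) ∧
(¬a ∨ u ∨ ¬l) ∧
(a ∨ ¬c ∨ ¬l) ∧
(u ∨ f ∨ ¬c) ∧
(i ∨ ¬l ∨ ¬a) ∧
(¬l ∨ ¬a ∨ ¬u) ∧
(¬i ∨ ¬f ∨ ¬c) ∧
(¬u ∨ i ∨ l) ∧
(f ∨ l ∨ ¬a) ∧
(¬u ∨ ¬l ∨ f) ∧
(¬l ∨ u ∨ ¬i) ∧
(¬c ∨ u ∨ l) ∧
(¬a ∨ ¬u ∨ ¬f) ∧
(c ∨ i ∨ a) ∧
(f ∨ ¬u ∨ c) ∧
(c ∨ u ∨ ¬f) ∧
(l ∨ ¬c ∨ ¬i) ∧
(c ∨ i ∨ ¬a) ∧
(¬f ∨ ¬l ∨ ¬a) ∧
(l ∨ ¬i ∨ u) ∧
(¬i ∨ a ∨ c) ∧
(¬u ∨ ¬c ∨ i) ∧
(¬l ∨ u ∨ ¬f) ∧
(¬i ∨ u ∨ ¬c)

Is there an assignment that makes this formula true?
No

No, the formula is not satisfiable.

No assignment of truth values to the variables can make all 26 clauses true simultaneously.

The formula is UNSAT (unsatisfiable).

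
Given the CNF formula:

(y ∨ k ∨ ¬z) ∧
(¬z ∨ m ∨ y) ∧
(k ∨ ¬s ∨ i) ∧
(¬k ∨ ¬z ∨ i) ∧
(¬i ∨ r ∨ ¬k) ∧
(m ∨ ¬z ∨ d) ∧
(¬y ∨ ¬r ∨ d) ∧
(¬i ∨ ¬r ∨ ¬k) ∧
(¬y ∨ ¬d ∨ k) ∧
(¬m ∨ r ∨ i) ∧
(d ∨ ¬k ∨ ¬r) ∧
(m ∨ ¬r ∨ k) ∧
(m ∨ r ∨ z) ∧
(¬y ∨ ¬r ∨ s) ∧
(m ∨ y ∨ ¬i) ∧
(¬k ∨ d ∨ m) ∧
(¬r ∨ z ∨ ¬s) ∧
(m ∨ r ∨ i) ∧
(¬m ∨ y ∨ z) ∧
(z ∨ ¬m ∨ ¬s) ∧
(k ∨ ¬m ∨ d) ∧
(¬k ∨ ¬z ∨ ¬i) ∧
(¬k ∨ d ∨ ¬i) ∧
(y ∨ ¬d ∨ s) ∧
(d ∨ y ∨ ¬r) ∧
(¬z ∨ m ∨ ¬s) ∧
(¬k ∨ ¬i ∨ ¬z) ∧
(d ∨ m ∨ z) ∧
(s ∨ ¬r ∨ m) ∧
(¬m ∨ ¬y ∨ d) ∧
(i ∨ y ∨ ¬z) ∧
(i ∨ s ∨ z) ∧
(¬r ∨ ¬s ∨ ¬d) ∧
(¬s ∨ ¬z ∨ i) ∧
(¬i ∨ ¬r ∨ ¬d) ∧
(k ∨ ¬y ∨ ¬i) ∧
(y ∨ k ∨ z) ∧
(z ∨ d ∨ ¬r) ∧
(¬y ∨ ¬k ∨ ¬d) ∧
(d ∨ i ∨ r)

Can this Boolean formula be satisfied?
No

No, the formula is not satisfiable.

No assignment of truth values to the variables can make all 40 clauses true simultaneously.

The formula is UNSAT (unsatisfiable).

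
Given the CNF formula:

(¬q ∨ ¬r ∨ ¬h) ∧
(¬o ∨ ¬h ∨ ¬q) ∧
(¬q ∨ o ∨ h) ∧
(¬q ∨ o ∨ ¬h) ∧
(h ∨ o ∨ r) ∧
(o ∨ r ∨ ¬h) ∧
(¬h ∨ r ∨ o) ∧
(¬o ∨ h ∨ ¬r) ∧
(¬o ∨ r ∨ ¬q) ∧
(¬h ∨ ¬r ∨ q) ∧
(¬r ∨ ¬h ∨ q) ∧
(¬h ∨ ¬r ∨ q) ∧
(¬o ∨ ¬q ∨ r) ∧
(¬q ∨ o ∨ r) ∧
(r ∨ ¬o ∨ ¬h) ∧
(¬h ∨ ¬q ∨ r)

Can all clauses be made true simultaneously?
Yes

Yes, the formula is satisfiable.

One satisfying assignment is: o=False, q=False, h=False, r=True

Verification: With this assignment, all 16 clauses evaluate to true.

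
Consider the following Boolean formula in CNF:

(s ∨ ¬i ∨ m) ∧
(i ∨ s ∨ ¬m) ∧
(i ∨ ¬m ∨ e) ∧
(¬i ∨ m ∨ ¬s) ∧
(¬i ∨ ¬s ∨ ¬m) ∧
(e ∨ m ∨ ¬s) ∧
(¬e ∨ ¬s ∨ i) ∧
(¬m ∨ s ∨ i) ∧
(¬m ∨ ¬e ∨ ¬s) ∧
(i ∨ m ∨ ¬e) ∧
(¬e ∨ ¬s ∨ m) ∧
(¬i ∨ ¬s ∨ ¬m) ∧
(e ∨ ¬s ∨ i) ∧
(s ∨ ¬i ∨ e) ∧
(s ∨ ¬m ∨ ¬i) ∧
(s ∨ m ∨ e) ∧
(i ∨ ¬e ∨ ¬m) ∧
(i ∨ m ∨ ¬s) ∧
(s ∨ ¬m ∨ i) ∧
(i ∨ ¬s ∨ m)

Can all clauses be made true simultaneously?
No

No, the formula is not satisfiable.

No assignment of truth values to the variables can make all 20 clauses true simultaneously.

The formula is UNSAT (unsatisfiable).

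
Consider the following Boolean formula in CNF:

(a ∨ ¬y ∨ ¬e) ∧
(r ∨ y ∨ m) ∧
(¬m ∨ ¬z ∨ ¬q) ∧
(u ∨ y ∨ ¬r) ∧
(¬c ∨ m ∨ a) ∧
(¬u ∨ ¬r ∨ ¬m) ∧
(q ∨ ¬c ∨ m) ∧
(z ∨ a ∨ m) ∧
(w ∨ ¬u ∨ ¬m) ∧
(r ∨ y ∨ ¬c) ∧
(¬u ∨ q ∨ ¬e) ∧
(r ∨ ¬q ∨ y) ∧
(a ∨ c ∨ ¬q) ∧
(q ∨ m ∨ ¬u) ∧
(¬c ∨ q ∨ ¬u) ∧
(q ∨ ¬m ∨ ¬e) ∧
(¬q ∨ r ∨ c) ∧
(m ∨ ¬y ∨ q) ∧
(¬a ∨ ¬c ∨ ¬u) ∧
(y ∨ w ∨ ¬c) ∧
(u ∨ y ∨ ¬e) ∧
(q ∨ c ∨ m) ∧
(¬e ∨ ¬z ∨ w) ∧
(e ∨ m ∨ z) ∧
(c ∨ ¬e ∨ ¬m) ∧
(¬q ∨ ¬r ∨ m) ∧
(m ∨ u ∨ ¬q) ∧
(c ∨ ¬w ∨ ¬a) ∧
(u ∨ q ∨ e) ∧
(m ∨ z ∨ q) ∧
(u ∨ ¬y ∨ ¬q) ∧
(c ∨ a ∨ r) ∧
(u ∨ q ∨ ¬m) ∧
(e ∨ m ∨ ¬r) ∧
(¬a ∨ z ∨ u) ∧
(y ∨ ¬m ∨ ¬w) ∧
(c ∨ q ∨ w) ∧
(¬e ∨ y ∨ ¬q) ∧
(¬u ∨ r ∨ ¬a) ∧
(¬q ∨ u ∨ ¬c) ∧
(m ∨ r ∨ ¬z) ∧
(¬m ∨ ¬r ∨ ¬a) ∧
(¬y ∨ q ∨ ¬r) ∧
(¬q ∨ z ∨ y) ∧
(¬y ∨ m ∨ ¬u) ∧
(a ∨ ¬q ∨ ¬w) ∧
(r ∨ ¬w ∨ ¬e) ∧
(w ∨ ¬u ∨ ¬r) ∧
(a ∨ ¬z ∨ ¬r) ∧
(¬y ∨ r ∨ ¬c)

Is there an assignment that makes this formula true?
No

No, the formula is not satisfiable.

No assignment of truth values to the variables can make all 50 clauses true simultaneously.

The formula is UNSAT (unsatisfiable).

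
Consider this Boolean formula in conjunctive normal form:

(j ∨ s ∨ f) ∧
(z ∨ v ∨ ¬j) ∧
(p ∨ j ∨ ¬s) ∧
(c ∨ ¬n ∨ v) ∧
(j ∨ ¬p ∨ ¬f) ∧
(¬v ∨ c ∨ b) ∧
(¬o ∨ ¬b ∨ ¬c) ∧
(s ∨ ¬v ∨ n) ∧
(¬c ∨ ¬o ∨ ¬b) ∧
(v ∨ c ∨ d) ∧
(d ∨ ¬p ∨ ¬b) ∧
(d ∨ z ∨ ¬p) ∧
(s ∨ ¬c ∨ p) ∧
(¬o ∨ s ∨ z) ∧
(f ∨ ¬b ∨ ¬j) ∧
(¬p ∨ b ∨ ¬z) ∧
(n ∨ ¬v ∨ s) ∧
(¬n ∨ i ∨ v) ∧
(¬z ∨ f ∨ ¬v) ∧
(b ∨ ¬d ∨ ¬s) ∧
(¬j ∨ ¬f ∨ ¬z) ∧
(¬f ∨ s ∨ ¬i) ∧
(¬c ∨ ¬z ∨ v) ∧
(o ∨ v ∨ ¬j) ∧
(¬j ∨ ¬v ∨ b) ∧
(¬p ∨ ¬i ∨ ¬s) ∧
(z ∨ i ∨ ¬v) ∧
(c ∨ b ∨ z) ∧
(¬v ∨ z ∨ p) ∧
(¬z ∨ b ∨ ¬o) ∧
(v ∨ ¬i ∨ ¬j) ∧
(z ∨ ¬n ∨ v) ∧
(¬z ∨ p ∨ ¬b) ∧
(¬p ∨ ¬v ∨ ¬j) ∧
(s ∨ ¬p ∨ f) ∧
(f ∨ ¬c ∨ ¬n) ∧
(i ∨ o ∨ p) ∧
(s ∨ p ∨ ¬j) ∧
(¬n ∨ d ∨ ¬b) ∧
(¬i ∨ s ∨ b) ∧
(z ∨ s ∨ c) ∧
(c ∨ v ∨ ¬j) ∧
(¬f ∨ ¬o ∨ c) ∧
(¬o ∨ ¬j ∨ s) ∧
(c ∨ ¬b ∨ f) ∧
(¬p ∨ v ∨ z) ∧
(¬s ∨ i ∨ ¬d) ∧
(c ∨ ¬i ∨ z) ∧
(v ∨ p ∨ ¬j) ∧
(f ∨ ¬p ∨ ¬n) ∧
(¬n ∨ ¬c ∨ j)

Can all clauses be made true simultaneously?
No

No, the formula is not satisfiable.

No assignment of truth values to the variables can make all 51 clauses true simultaneously.

The formula is UNSAT (unsatisfiable).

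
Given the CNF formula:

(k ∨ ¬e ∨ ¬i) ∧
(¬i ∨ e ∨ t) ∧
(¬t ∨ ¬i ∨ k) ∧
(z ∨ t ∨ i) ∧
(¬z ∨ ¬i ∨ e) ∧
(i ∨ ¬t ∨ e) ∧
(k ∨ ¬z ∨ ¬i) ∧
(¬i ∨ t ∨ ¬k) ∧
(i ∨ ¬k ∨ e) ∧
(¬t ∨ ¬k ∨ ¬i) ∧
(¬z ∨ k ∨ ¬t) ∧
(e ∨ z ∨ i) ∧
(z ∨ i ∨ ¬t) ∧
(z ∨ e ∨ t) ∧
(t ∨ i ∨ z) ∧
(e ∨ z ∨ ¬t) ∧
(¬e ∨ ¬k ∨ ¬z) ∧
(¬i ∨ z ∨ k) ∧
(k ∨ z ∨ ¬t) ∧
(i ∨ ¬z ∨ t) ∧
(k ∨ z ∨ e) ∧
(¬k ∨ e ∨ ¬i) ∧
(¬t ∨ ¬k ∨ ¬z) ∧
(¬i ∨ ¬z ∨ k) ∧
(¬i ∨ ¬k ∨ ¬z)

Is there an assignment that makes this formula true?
No

No, the formula is not satisfiable.

No assignment of truth values to the variables can make all 25 clauses true simultaneously.

The formula is UNSAT (unsatisfiable).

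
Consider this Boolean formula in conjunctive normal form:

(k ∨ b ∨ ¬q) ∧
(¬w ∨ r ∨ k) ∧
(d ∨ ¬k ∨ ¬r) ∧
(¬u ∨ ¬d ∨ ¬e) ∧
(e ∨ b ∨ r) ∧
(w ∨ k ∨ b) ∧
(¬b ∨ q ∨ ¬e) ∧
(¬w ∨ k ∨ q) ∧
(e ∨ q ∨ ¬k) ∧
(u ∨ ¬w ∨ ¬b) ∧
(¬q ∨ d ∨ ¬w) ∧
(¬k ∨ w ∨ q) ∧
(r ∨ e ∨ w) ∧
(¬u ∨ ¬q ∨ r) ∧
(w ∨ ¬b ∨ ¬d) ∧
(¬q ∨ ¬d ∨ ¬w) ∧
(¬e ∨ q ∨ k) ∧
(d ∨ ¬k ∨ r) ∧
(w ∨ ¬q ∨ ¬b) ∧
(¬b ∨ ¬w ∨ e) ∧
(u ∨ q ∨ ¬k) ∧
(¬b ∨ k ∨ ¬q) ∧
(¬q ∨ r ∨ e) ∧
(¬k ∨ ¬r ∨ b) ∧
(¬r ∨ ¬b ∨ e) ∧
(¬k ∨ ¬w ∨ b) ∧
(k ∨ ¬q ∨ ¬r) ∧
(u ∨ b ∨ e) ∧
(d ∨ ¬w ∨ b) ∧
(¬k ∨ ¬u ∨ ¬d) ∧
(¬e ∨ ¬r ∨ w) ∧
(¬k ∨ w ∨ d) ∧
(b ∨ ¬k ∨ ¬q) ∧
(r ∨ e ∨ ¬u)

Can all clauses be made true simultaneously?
No

No, the formula is not satisfiable.

No assignment of truth values to the variables can make all 34 clauses true simultaneously.

The formula is UNSAT (unsatisfiable).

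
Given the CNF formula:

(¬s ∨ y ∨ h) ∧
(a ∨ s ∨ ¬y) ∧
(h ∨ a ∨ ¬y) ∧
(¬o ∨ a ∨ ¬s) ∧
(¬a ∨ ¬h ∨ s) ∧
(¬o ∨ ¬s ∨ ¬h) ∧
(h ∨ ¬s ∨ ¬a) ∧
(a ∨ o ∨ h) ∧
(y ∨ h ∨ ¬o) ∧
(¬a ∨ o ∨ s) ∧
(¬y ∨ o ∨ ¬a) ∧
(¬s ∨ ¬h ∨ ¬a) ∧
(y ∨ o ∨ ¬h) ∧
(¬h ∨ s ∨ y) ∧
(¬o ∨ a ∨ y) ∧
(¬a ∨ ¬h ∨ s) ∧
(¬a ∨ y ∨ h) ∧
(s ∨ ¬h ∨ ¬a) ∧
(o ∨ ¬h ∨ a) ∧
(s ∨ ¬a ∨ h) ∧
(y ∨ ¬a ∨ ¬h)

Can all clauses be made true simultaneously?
No

No, the formula is not satisfiable.

No assignment of truth values to the variables can make all 21 clauses true simultaneously.

The formula is UNSAT (unsatisfiable).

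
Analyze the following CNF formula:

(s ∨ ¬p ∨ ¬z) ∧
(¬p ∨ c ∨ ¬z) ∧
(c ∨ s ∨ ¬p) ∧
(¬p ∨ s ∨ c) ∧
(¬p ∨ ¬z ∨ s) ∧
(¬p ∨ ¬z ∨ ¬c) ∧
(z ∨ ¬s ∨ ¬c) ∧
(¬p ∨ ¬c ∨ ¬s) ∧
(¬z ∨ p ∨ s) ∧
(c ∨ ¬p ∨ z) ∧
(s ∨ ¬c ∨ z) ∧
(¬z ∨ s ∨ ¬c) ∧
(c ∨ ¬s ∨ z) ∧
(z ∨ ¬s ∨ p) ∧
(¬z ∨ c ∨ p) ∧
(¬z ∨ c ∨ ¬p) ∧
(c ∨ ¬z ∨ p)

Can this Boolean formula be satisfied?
Yes

Yes, the formula is satisfiable.

One satisfying assignment is: z=False, s=False, p=False, c=False

Verification: With this assignment, all 17 clauses evaluate to true.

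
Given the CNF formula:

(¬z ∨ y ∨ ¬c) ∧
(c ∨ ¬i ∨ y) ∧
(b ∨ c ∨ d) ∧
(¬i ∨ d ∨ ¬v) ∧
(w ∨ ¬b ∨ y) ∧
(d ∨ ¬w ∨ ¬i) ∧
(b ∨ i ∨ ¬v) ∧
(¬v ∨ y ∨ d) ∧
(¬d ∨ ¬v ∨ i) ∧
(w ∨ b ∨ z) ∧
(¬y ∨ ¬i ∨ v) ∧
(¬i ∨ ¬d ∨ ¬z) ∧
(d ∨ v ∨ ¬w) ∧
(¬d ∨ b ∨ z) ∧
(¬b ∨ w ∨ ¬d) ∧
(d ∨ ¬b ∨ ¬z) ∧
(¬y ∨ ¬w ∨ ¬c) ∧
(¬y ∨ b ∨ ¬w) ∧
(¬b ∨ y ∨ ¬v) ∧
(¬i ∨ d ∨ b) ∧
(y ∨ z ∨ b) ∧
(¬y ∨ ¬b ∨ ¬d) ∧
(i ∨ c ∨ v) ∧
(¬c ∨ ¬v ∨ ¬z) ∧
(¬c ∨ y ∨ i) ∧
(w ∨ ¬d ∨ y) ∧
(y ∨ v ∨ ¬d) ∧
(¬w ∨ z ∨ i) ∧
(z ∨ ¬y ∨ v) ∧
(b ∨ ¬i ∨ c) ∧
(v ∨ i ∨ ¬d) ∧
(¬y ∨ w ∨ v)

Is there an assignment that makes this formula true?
Yes

Yes, the formula is satisfiable.

One satisfying assignment is: z=False, b=True, c=True, d=False, i=False, w=False, y=True, v=True

Verification: With this assignment, all 32 clauses evaluate to true.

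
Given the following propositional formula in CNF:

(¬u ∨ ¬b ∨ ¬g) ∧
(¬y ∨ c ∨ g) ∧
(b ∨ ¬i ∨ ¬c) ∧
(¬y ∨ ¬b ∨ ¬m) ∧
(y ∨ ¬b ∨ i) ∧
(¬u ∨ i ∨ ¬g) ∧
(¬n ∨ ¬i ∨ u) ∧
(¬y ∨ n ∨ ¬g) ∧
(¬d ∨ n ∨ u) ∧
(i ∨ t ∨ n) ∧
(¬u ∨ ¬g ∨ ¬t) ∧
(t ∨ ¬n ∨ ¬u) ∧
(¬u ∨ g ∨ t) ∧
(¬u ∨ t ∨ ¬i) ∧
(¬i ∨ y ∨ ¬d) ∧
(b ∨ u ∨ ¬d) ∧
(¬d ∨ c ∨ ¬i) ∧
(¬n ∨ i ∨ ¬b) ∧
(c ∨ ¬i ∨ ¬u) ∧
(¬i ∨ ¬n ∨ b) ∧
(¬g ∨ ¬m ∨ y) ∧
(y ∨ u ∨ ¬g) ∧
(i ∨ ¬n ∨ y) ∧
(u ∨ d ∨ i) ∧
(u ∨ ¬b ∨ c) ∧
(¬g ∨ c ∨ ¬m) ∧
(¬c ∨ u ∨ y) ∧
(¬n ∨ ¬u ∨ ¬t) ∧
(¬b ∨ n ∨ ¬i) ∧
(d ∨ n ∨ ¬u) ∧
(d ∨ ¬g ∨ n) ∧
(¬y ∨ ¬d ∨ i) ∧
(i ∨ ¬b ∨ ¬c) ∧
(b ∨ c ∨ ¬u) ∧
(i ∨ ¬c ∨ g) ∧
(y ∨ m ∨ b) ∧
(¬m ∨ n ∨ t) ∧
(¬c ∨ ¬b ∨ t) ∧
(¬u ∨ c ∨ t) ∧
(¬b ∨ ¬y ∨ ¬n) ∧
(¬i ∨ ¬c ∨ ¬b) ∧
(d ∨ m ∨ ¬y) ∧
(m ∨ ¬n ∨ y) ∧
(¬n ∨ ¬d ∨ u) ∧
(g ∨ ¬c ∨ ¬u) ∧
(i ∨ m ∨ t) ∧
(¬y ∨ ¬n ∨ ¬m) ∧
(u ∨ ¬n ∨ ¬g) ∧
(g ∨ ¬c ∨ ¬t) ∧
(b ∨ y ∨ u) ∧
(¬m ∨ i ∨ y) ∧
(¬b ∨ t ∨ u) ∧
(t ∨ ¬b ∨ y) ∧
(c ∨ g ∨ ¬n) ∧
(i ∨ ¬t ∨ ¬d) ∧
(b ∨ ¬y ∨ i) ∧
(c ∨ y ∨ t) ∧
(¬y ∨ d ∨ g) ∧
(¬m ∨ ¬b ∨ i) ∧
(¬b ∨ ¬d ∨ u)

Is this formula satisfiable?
No

No, the formula is not satisfiable.

No assignment of truth values to the variables can make all 60 clauses true simultaneously.

The formula is UNSAT (unsatisfiable).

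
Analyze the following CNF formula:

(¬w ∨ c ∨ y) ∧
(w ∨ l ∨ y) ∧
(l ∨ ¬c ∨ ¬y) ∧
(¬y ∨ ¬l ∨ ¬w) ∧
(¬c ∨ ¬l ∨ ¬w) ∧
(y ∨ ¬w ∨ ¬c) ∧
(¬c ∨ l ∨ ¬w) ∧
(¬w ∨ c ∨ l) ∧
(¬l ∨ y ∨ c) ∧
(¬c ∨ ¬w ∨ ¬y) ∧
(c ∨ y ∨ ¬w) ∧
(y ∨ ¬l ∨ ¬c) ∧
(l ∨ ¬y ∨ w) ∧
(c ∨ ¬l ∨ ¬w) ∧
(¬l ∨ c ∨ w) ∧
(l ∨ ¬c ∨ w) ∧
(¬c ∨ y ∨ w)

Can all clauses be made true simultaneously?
Yes

Yes, the formula is satisfiable.

One satisfying assignment is: c=True, y=True, w=False, l=True

Verification: With this assignment, all 17 clauses evaluate to true.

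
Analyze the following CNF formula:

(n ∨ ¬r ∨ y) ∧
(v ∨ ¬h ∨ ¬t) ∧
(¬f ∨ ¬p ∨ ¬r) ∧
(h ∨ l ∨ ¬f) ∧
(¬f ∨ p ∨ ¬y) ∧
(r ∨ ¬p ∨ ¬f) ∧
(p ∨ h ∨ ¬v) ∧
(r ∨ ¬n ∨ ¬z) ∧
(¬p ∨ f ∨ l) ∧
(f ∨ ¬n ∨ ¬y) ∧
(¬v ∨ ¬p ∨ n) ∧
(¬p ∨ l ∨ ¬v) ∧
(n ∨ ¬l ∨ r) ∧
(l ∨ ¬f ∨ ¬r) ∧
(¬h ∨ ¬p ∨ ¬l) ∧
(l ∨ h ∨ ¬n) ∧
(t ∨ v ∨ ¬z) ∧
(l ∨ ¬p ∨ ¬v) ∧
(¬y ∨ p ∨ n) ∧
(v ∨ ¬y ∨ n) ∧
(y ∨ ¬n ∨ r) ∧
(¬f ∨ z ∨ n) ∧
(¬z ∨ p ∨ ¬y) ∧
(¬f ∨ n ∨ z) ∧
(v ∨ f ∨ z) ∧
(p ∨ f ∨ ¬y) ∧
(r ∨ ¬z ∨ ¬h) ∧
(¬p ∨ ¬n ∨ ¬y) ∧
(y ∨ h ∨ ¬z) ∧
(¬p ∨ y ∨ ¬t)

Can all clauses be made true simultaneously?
Yes

Yes, the formula is satisfiable.

One satisfying assignment is: p=False, y=False, h=True, n=False, z=False, v=True, t=False, f=False, r=False, l=False

Verification: With this assignment, all 30 clauses evaluate to true.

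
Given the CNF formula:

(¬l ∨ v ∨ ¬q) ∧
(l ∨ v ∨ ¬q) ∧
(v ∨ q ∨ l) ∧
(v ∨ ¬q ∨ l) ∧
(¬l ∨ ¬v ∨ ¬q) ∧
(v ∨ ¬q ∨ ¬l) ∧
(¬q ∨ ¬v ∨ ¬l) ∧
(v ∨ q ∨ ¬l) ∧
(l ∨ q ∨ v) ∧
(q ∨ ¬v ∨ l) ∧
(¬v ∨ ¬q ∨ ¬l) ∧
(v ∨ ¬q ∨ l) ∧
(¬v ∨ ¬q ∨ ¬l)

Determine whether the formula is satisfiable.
Yes

Yes, the formula is satisfiable.

One satisfying assignment is: v=True, l=True, q=False

Verification: With this assignment, all 13 clauses evaluate to true.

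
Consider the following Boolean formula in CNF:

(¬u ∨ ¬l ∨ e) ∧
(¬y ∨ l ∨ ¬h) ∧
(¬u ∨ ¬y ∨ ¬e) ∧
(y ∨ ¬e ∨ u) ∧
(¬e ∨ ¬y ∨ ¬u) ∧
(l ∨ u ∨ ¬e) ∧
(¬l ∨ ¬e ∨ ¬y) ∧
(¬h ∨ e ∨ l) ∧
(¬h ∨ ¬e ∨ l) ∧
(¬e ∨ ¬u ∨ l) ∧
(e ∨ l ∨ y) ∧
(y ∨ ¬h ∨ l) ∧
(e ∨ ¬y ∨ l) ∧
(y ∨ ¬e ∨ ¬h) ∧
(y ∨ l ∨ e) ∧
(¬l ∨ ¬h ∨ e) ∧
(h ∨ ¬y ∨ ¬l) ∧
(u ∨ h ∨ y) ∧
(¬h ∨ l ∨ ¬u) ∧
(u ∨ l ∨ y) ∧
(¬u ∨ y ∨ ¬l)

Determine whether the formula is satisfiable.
No

No, the formula is not satisfiable.

No assignment of truth values to the variables can make all 21 clauses true simultaneously.

The formula is UNSAT (unsatisfiable).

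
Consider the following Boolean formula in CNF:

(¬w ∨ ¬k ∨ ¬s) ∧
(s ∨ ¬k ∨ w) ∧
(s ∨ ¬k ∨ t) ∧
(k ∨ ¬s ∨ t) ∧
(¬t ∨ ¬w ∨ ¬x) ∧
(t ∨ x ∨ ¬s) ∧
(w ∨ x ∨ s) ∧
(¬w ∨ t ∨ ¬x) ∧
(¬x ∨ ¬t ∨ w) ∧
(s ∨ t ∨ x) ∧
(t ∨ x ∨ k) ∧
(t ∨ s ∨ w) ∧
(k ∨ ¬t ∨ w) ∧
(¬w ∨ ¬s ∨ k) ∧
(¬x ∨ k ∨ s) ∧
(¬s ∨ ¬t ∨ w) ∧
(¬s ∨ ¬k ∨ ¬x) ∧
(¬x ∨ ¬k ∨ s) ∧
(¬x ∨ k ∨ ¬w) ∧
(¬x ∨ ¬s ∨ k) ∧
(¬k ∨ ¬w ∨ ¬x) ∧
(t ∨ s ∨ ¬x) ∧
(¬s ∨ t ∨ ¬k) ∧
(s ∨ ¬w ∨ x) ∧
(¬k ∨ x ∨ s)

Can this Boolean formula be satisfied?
No

No, the formula is not satisfiable.

No assignment of truth values to the variables can make all 25 clauses true simultaneously.

The formula is UNSAT (unsatisfiable).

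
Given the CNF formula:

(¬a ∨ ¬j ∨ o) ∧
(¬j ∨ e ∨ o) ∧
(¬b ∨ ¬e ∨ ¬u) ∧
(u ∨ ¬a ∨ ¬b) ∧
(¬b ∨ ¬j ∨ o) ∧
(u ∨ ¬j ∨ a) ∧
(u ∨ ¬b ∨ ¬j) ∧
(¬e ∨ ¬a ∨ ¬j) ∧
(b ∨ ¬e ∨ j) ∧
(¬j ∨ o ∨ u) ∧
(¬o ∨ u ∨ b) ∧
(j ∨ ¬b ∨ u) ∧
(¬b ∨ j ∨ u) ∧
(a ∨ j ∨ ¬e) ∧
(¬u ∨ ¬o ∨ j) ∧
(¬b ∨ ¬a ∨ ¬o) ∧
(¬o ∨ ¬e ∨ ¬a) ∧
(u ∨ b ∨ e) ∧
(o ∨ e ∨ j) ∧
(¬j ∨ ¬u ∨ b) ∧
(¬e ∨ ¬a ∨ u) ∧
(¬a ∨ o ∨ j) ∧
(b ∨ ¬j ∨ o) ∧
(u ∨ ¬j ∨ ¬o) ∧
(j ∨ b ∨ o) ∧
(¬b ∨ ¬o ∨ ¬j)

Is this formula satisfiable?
No

No, the formula is not satisfiable.

No assignment of truth values to the variables can make all 26 clauses true simultaneously.

The formula is UNSAT (unsatisfiable).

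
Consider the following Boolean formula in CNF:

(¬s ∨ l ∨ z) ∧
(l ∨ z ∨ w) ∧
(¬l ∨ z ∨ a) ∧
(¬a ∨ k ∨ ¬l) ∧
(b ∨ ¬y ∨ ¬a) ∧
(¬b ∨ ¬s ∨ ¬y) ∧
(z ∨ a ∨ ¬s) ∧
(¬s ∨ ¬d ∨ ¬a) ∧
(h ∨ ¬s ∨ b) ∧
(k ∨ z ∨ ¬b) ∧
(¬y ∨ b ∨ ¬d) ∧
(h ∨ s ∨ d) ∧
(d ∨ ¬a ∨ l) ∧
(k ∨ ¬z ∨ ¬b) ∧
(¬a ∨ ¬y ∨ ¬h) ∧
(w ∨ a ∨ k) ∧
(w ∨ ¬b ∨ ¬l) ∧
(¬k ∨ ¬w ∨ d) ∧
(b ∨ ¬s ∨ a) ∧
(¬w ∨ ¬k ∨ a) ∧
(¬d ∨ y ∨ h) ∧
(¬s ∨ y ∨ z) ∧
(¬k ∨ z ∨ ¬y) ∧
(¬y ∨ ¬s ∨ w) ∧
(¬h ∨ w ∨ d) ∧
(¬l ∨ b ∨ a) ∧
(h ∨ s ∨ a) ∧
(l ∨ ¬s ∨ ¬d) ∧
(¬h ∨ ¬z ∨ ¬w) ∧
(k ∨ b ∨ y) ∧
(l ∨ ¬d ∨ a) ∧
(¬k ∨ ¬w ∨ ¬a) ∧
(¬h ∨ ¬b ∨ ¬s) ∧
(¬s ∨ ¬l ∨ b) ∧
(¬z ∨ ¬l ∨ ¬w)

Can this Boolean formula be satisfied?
Yes

Yes, the formula is satisfiable.

One satisfying assignment is: z=False, l=False, h=True, w=True, b=False, d=False, a=False, s=False, y=True, k=False

Verification: With this assignment, all 35 clauses evaluate to true.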